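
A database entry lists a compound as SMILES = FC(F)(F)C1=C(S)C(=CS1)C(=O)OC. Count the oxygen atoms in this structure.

Scan the SMILES for O atoms (remember two-letter symbols like Cl and Br are single atoms).
Oxygen count: 2.

2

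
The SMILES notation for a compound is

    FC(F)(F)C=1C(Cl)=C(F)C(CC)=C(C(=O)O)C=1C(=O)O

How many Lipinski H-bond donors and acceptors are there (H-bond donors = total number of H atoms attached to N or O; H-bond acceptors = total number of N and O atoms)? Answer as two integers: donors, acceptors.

2, 4

Donors: find every N or O and count the H atoms it carries.
  atom 15 (O): bond orders sum to 2 → 0 H
  atom 16 (O): bond orders sum to 1 → 1 H
  atom 19 (O): bond orders sum to 2 → 0 H
  atom 20 (O): bond orders sum to 1 → 1 H
Lipinski HBD = 2.
Acceptors: N atoms = 0, O atoms = 4 → HBA = 4.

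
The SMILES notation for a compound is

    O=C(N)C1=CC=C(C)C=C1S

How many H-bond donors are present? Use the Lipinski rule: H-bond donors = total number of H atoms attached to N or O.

2

Donors: find every N or O and count the H atoms it carries.
  atom 1 (O): bond orders sum to 2 → 0 H
  atom 3 (N): bond orders sum to 1 → 2 H
Lipinski HBD = 2.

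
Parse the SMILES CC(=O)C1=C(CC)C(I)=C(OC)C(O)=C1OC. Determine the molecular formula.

Walk through each heavy atom and fill implicit hydrogens from standard valence (C 4, N 3, O 2, S 2, halogen 1):
  atom 1: C, bond orders sum to 1 (valence 4) → 3 H
  atom 2: C, bond orders sum to 4 (valence 4) → 0 H
  atom 3: O, bond orders sum to 2 (valence 2) → 0 H
  atom 4: C, bond orders sum to 4 (valence 4) → 0 H
  atom 5: C, bond orders sum to 4 (valence 4) → 0 H
  atom 6: C, bond orders sum to 2 (valence 4) → 2 H
  atom 7: C, bond orders sum to 1 (valence 4) → 3 H
  atom 8: C, bond orders sum to 4 (valence 4) → 0 H
  atom 9: I (halogen, monovalent) → 0 H
  atom 10: C, bond orders sum to 4 (valence 4) → 0 H
  atom 11: O, bond orders sum to 2 (valence 2) → 0 H
  atom 12: C, bond orders sum to 1 (valence 4) → 3 H
  atom 13: C, bond orders sum to 4 (valence 4) → 0 H
  atom 14: O, bond orders sum to 1 (valence 2) → 1 H
  atom 15: C, bond orders sum to 4 (valence 4) → 0 H
  atom 16: O, bond orders sum to 2 (valence 2) → 0 H
  atom 17: C, bond orders sum to 1 (valence 4) → 3 H
Totals → C:12, H:15, I:1, O:4.

C12H15IO4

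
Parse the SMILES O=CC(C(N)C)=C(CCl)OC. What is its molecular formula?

Walk through each heavy atom and fill implicit hydrogens from standard valence (C 4, N 3, O 2, S 2, halogen 1):
  atom 1: O, bond orders sum to 2 (valence 2) → 0 H
  atom 2: C, bond orders sum to 3 (valence 4) → 1 H
  atom 3: C, bond orders sum to 4 (valence 4) → 0 H
  atom 4: C, bond orders sum to 3 (valence 4) → 1 H
  atom 5: N, bond orders sum to 1 (valence 3) → 2 H
  atom 6: C, bond orders sum to 1 (valence 4) → 3 H
  atom 7: C, bond orders sum to 4 (valence 4) → 0 H
  atom 8: C, bond orders sum to 2 (valence 4) → 2 H
  atom 9: Cl (halogen, monovalent) → 0 H
  atom 10: O, bond orders sum to 2 (valence 2) → 0 H
  atom 11: C, bond orders sum to 1 (valence 4) → 3 H
Totals → C:7, H:12, Cl:1, N:1, O:2.
In Hill order: C7H12ClNO2.

C7H12ClNO2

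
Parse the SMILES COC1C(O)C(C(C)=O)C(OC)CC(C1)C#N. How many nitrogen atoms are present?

Scan the SMILES for N atoms (remember two-letter symbols like Cl and Br are single atoms).
Nitrogen count: 1.

1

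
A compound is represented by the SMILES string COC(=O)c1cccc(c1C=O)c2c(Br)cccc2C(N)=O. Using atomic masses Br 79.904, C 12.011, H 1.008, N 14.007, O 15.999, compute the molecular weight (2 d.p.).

362.18 g/mol

First, the molecular formula is C16H12BrNO4 (counting implicit H from valence).
  Br: 1 × 79.904 = 79.904
  C: 16 × 12.011 = 192.176
  H: 12 × 1.008 = 12.096
  N: 1 × 14.007 = 14.007
  O: 4 × 15.999 = 63.996
Sum: 1×79.904 + 16×12.011 + 12×1.008 + 1×14.007 + 4×15.999 = 362.179 → 362.18 g/mol.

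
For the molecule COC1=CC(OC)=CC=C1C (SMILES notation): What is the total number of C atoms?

9

Count every carbon token in the SMILES (each C, including those in ring-closure positions and inside branches).
Carbon count: 9.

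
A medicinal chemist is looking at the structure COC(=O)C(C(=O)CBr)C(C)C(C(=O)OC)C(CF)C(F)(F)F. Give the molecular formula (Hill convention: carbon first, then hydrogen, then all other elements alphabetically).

Walk through each heavy atom and fill implicit hydrogens from standard valence (C 4, N 3, O 2, S 2, halogen 1):
  atom 1: C, bond orders sum to 1 (valence 4) → 3 H
  atom 2: O, bond orders sum to 2 (valence 2) → 0 H
  atom 3: C, bond orders sum to 4 (valence 4) → 0 H
  atom 4: O, bond orders sum to 2 (valence 2) → 0 H
  atom 5: C, bond orders sum to 3 (valence 4) → 1 H
  atom 6: C, bond orders sum to 4 (valence 4) → 0 H
  atom 7: O, bond orders sum to 2 (valence 2) → 0 H
  atom 8: C, bond orders sum to 2 (valence 4) → 2 H
  atom 9: Br (halogen, monovalent) → 0 H
  atom 10: C, bond orders sum to 3 (valence 4) → 1 H
  atom 11: C, bond orders sum to 1 (valence 4) → 3 H
  atom 12: C, bond orders sum to 3 (valence 4) → 1 H
  atom 13: C, bond orders sum to 4 (valence 4) → 0 H
  atom 14: O, bond orders sum to 2 (valence 2) → 0 H
  atom 15: O, bond orders sum to 2 (valence 2) → 0 H
  atom 16: C, bond orders sum to 1 (valence 4) → 3 H
  atom 17: C, bond orders sum to 3 (valence 4) → 1 H
  atom 18: C, bond orders sum to 2 (valence 4) → 2 H
  atom 19: F (halogen, monovalent) → 0 H
  atom 20: C, bond orders sum to 4 (valence 4) → 0 H
  atom 21: F (halogen, monovalent) → 0 H
  atom 22: F (halogen, monovalent) → 0 H
  atom 23: F (halogen, monovalent) → 0 H
Totals → C:13, H:17, Br:1, F:4, O:5.

C13H17BrF4O5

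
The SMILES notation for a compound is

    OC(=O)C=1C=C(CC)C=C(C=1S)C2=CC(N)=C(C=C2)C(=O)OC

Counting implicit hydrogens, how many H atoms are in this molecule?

Walk through each heavy atom and fill implicit hydrogens from standard valence (C 4, N 3, O 2, S 2, halogen 1):
  atom 1: O, bond orders sum to 1 (valence 2) → 1 H
  atom 2: C, bond orders sum to 4 (valence 4) → 0 H
  atom 3: O, bond orders sum to 2 (valence 2) → 0 H
  atom 4: C, bond orders sum to 4 (valence 4) → 0 H
  atom 5: C, bond orders sum to 3 (valence 4) → 1 H
  atom 6: C, bond orders sum to 4 (valence 4) → 0 H
  atom 7: C, bond orders sum to 2 (valence 4) → 2 H
  atom 8: C, bond orders sum to 1 (valence 4) → 3 H
  atom 9: C, bond orders sum to 3 (valence 4) → 1 H
  atom 10: C, bond orders sum to 4 (valence 4) → 0 H
  atom 11: C, bond orders sum to 4 (valence 4) → 0 H
  atom 12: S, bond orders sum to 1 (valence 2) → 1 H
  atom 13: C, bond orders sum to 4 (valence 4) → 0 H
  atom 14: C, bond orders sum to 3 (valence 4) → 1 H
  atom 15: C, bond orders sum to 4 (valence 4) → 0 H
  atom 16: N, bond orders sum to 1 (valence 3) → 2 H
  atom 17: C, bond orders sum to 4 (valence 4) → 0 H
  atom 18: C, bond orders sum to 3 (valence 4) → 1 H
  atom 19: C, bond orders sum to 3 (valence 4) → 1 H
  atom 20: C, bond orders sum to 4 (valence 4) → 0 H
  atom 21: O, bond orders sum to 2 (valence 2) → 0 H
  atom 22: O, bond orders sum to 2 (valence 2) → 0 H
  atom 23: C, bond orders sum to 1 (valence 4) → 3 H
Total hydrogens: 17.

17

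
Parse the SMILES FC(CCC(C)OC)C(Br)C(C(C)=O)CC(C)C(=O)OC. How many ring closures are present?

In SMILES, each pair of matching ring-closure digits denotes one ring-closing bond; the number of such bonds equals the number of independent rings.
Ring-closure bonds here: 0.

0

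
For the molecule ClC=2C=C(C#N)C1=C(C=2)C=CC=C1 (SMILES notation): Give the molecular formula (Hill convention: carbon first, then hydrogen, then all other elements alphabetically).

Walk through each heavy atom and fill implicit hydrogens from standard valence (C 4, N 3, O 2, S 2, halogen 1):
  atom 1: Cl (halogen, monovalent) → 0 H
  atom 2: C, bond orders sum to 4 (valence 4) → 0 H
  atom 3: C, bond orders sum to 3 (valence 4) → 1 H
  atom 4: C, bond orders sum to 4 (valence 4) → 0 H
  atom 5: C, bond orders sum to 4 (valence 4) → 0 H
  atom 6: N, bond orders sum to 3 (valence 3) → 0 H
  atom 7: C, bond orders sum to 4 (valence 4) → 0 H
  atom 8: C, bond orders sum to 4 (valence 4) → 0 H
  atom 9: C, bond orders sum to 3 (valence 4) → 1 H
  atom 10: C, bond orders sum to 3 (valence 4) → 1 H
  atom 11: C, bond orders sum to 3 (valence 4) → 1 H
  atom 12: C, bond orders sum to 3 (valence 4) → 1 H
  atom 13: C, bond orders sum to 3 (valence 4) → 1 H
Totals → C:11, H:6, Cl:1, N:1.
In Hill order: C11H6ClN.

C11H6ClN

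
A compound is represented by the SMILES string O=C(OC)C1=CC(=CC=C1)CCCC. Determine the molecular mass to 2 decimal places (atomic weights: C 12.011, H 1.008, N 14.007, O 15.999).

First, the molecular formula is C12H16O2 (counting implicit H from valence).
  C: 12 × 12.011 = 144.132
  H: 16 × 1.008 = 16.128
  O: 2 × 15.999 = 31.998
Sum: 12×12.011 + 16×1.008 + 2×15.999 = 192.258 → 192.26 g/mol.

192.26 g/mol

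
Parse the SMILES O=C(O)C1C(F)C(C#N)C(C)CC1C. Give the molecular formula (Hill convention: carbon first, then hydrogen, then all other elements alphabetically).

Walk through each heavy atom and fill implicit hydrogens from standard valence (C 4, N 3, O 2, S 2, halogen 1):
  atom 1: O, bond orders sum to 2 (valence 2) → 0 H
  atom 2: C, bond orders sum to 4 (valence 4) → 0 H
  atom 3: O, bond orders sum to 1 (valence 2) → 1 H
  atom 4: C, bond orders sum to 3 (valence 4) → 1 H
  atom 5: C, bond orders sum to 3 (valence 4) → 1 H
  atom 6: F (halogen, monovalent) → 0 H
  atom 7: C, bond orders sum to 3 (valence 4) → 1 H
  atom 8: C, bond orders sum to 4 (valence 4) → 0 H
  atom 9: N, bond orders sum to 3 (valence 3) → 0 H
  atom 10: C, bond orders sum to 3 (valence 4) → 1 H
  atom 11: C, bond orders sum to 1 (valence 4) → 3 H
  atom 12: C, bond orders sum to 2 (valence 4) → 2 H
  atom 13: C, bond orders sum to 3 (valence 4) → 1 H
  atom 14: C, bond orders sum to 1 (valence 4) → 3 H
Totals → C:10, H:14, F:1, N:1, O:2.

C10H14FNO2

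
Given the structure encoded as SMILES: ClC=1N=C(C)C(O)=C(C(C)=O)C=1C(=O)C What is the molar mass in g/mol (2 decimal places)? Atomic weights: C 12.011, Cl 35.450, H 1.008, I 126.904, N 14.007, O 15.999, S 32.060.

First, the molecular formula is C10H10ClNO3 (counting implicit H from valence).
  C: 10 × 12.011 = 120.110
  Cl: 1 × 35.450 = 35.450
  H: 10 × 1.008 = 10.080
  N: 1 × 14.007 = 14.007
  O: 3 × 15.999 = 47.997
Sum: 10×12.011 + 1×35.450 + 10×1.008 + 1×14.007 + 3×15.999 = 227.644 → 227.64 g/mol.

227.64 g/mol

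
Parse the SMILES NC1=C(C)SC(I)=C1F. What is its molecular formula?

Walk through each heavy atom and fill implicit hydrogens from standard valence (C 4, N 3, O 2, S 2, halogen 1):
  atom 1: N, bond orders sum to 1 (valence 3) → 2 H
  atom 2: C, bond orders sum to 4 (valence 4) → 0 H
  atom 3: C, bond orders sum to 4 (valence 4) → 0 H
  atom 4: C, bond orders sum to 1 (valence 4) → 3 H
  atom 5: S, bond orders sum to 2 (valence 2) → 0 H
  atom 6: C, bond orders sum to 4 (valence 4) → 0 H
  atom 7: I (halogen, monovalent) → 0 H
  atom 8: C, bond orders sum to 4 (valence 4) → 0 H
  atom 9: F (halogen, monovalent) → 0 H
Totals → C:5, H:5, F:1, I:1, N:1, S:1.

C5H5FINS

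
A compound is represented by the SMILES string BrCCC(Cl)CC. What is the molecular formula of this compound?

Walk through each heavy atom and fill implicit hydrogens from standard valence (C 4, N 3, O 2, S 2, halogen 1):
  atom 1: Br (halogen, monovalent) → 0 H
  atom 2: C, bond orders sum to 2 (valence 4) → 2 H
  atom 3: C, bond orders sum to 2 (valence 4) → 2 H
  atom 4: C, bond orders sum to 3 (valence 4) → 1 H
  atom 5: Cl (halogen, monovalent) → 0 H
  atom 6: C, bond orders sum to 2 (valence 4) → 2 H
  atom 7: C, bond orders sum to 1 (valence 4) → 3 H
Totals → C:5, H:10, Br:1, Cl:1.
In Hill order: C5H10BrCl.

C5H10BrCl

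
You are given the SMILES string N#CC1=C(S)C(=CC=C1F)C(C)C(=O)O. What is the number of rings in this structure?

In SMILES, each pair of matching ring-closure digits denotes one ring-closing bond; the number of such bonds equals the number of independent rings.
Ring-closure bonds here: 1.

1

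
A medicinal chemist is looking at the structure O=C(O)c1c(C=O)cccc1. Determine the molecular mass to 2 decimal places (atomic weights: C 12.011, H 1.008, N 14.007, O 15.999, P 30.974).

150.13 g/mol

First, the molecular formula is C8H6O3 (counting implicit H from valence).
  C: 8 × 12.011 = 96.088
  H: 6 × 1.008 = 6.048
  O: 3 × 15.999 = 47.997
Sum: 8×12.011 + 6×1.008 + 3×15.999 = 150.133 → 150.13 g/mol.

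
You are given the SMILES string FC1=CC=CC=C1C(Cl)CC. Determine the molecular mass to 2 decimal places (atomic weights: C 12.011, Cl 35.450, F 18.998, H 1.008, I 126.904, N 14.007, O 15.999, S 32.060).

172.63 g/mol

First, the molecular formula is C9H10ClF (counting implicit H from valence).
  C: 9 × 12.011 = 108.099
  Cl: 1 × 35.450 = 35.450
  F: 1 × 18.998 = 18.998
  H: 10 × 1.008 = 10.080
Sum: 9×12.011 + 1×35.450 + 1×18.998 + 10×1.008 = 172.627 → 172.63 g/mol.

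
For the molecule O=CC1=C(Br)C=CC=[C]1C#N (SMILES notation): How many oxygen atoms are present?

1

Scan the SMILES for O atoms (remember two-letter symbols like Cl and Br are single atoms).
Oxygen count: 1.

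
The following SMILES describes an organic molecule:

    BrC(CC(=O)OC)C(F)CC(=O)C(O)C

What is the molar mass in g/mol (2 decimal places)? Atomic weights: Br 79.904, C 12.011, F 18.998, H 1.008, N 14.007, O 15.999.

First, the molecular formula is C9H14BrFO4 (counting implicit H from valence).
  Br: 1 × 79.904 = 79.904
  C: 9 × 12.011 = 108.099
  F: 1 × 18.998 = 18.998
  H: 14 × 1.008 = 14.112
  O: 4 × 15.999 = 63.996
Sum: 1×79.904 + 9×12.011 + 1×18.998 + 14×1.008 + 4×15.999 = 285.109 → 285.11 g/mol.

285.11 g/mol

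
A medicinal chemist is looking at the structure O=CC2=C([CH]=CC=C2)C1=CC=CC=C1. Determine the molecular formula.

C13H10O

Walk through each heavy atom and fill implicit hydrogens from standard valence (C 4, N 3, O 2, S 2, halogen 1):
  atom 1: O, bond orders sum to 2 (valence 2) → 0 H
  atom 2: C, bond orders sum to 3 (valence 4) → 1 H
  atom 3: C, bond orders sum to 4 (valence 4) → 0 H
  atom 4: C, bond orders sum to 4 (valence 4) → 0 H
  atom 5: C with explicit H count 1
  atom 6: C, bond orders sum to 3 (valence 4) → 1 H
  atom 7: C, bond orders sum to 3 (valence 4) → 1 H
  atom 8: C, bond orders sum to 3 (valence 4) → 1 H
  atom 9: C, bond orders sum to 4 (valence 4) → 0 H
  atom 10: C, bond orders sum to 3 (valence 4) → 1 H
  atom 11: C, bond orders sum to 3 (valence 4) → 1 H
  atom 12: C, bond orders sum to 3 (valence 4) → 1 H
  atom 13: C, bond orders sum to 3 (valence 4) → 1 H
  atom 14: C, bond orders sum to 3 (valence 4) → 1 H
Totals → C:13, H:10, O:1.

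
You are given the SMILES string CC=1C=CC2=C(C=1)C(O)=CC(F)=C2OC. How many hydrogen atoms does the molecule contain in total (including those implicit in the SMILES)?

11

Walk through each heavy atom and fill implicit hydrogens from standard valence (C 4, N 3, O 2, S 2, halogen 1):
  atom 1: C, bond orders sum to 1 (valence 4) → 3 H
  atom 2: C, bond orders sum to 4 (valence 4) → 0 H
  atom 3: C, bond orders sum to 3 (valence 4) → 1 H
  atom 4: C, bond orders sum to 3 (valence 4) → 1 H
  atom 5: C, bond orders sum to 4 (valence 4) → 0 H
  atom 6: C, bond orders sum to 4 (valence 4) → 0 H
  atom 7: C, bond orders sum to 3 (valence 4) → 1 H
  atom 8: C, bond orders sum to 4 (valence 4) → 0 H
  atom 9: O, bond orders sum to 1 (valence 2) → 1 H
  atom 10: C, bond orders sum to 3 (valence 4) → 1 H
  atom 11: C, bond orders sum to 4 (valence 4) → 0 H
  atom 12: F (halogen, monovalent) → 0 H
  atom 13: C, bond orders sum to 4 (valence 4) → 0 H
  atom 14: O, bond orders sum to 2 (valence 2) → 0 H
  atom 15: C, bond orders sum to 1 (valence 4) → 3 H
Total hydrogens: 11.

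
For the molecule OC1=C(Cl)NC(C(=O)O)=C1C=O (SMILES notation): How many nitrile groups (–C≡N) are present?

0

Scan the SMILES for the nitrile motif — none present.
Groups that are present: 1 aldehyde, 1 carboxylic acid, 1 hydroxyl.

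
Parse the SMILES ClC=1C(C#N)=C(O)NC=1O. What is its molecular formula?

C5H3ClN2O2

Walk through each heavy atom and fill implicit hydrogens from standard valence (C 4, N 3, O 2, S 2, halogen 1):
  atom 1: Cl (halogen, monovalent) → 0 H
  atom 2: C, bond orders sum to 4 (valence 4) → 0 H
  atom 3: C, bond orders sum to 4 (valence 4) → 0 H
  atom 4: C, bond orders sum to 4 (valence 4) → 0 H
  atom 5: N, bond orders sum to 3 (valence 3) → 0 H
  atom 6: C, bond orders sum to 4 (valence 4) → 0 H
  atom 7: O, bond orders sum to 1 (valence 2) → 1 H
  atom 8: N, bond orders sum to 2 (valence 3) → 1 H
  atom 9: C, bond orders sum to 4 (valence 4) → 0 H
  atom 10: O, bond orders sum to 1 (valence 2) → 1 H
Totals → C:5, H:3, Cl:1, N:2, O:2.
In Hill order: C5H3ClN2O2.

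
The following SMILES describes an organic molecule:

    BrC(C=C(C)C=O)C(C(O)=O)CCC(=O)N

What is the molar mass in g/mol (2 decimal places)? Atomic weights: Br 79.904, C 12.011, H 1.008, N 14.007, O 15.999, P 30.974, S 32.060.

292.13 g/mol

First, the molecular formula is C10H14BrNO4 (counting implicit H from valence).
  Br: 1 × 79.904 = 79.904
  C: 10 × 12.011 = 120.110
  H: 14 × 1.008 = 14.112
  N: 1 × 14.007 = 14.007
  O: 4 × 15.999 = 63.996
Sum: 1×79.904 + 10×12.011 + 14×1.008 + 1×14.007 + 4×15.999 = 292.129 → 292.13 g/mol.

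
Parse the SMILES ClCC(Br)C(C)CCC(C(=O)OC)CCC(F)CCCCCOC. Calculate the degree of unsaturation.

Molecular formula: C18H33BrClFO3.
DoU = (2C + 2 + N − H − X) / 2, where X is the halogen count and O/S are ignored.
    = (2·18 + 2 + 0 − 33 − 3) / 2 = 2 / 2 = 1.

1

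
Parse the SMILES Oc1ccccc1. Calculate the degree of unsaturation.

4

Molecular formula: C6H6O.
DoU = (2C + 2 + N − H − X) / 2, where X is the halogen count and O/S are ignored.
    = (2·6 + 2 + 0 − 6 − 0) / 2 = 8 / 2 = 4.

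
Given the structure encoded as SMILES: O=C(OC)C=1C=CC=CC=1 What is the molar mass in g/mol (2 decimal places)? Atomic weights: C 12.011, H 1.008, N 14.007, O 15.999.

136.15 g/mol

First, the molecular formula is C8H8O2 (counting implicit H from valence).
  C: 8 × 12.011 = 96.088
  H: 8 × 1.008 = 8.064
  O: 2 × 15.999 = 31.998
Sum: 8×12.011 + 8×1.008 + 2×15.999 = 136.150 → 136.15 g/mol.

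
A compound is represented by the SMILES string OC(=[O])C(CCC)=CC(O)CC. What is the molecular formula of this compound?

C9H16O3

Walk through each heavy atom and fill implicit hydrogens from standard valence (C 4, N 3, O 2, S 2, halogen 1):
  atom 1: O, bond orders sum to 1 (valence 2) → 1 H
  atom 2: C, bond orders sum to 4 (valence 4) → 0 H
  atom 3: O with explicit H count 0
  atom 4: C, bond orders sum to 4 (valence 4) → 0 H
  atom 5: C, bond orders sum to 2 (valence 4) → 2 H
  atom 6: C, bond orders sum to 2 (valence 4) → 2 H
  atom 7: C, bond orders sum to 1 (valence 4) → 3 H
  atom 8: C, bond orders sum to 3 (valence 4) → 1 H
  atom 9: C, bond orders sum to 3 (valence 4) → 1 H
  atom 10: O, bond orders sum to 1 (valence 2) → 1 H
  atom 11: C, bond orders sum to 2 (valence 4) → 2 H
  atom 12: C, bond orders sum to 1 (valence 4) → 3 H
Totals → C:9, H:16, O:3.
In Hill order: C9H16O3.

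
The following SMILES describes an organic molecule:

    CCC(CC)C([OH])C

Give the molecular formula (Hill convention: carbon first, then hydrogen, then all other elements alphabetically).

Walk through each heavy atom and fill implicit hydrogens from standard valence (C 4, N 3, O 2, S 2, halogen 1):
  atom 1: C, bond orders sum to 1 (valence 4) → 3 H
  atom 2: C, bond orders sum to 2 (valence 4) → 2 H
  atom 3: C, bond orders sum to 3 (valence 4) → 1 H
  atom 4: C, bond orders sum to 2 (valence 4) → 2 H
  atom 5: C, bond orders sum to 1 (valence 4) → 3 H
  atom 6: C, bond orders sum to 3 (valence 4) → 1 H
  atom 7: O with explicit H count 1
  atom 8: C, bond orders sum to 1 (valence 4) → 3 H
Totals → C:7, H:16, O:1.
In Hill order: C7H16O.

C7H16O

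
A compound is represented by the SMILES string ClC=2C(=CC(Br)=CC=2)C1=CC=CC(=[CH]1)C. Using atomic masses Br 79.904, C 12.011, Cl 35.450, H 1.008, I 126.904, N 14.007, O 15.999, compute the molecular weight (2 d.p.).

First, the molecular formula is C13H10BrCl (counting implicit H from valence).
  Br: 1 × 79.904 = 79.904
  C: 13 × 12.011 = 156.143
  Cl: 1 × 35.450 = 35.450
  H: 10 × 1.008 = 10.080
Sum: 1×79.904 + 13×12.011 + 1×35.450 + 10×1.008 = 281.577 → 281.58 g/mol.

281.58 g/mol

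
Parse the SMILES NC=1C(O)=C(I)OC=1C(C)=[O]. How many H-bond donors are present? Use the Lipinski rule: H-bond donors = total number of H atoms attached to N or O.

Donors: find every N or O and count the H atoms it carries.
  atom 1 (N): bond orders sum to 1 → 2 H
  atom 4 (O): bond orders sum to 1 → 1 H
  atom 7 (O): bond orders sum to 2 → 0 H
  atom 11 (O): bond orders sum to 2 → 0 H
Lipinski HBD = 3.

3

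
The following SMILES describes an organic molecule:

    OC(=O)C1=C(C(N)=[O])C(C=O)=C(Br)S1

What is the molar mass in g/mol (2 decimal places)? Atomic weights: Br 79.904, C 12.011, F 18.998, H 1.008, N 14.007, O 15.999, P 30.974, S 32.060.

First, the molecular formula is C7H4BrNO4S (counting implicit H from valence).
  Br: 1 × 79.904 = 79.904
  C: 7 × 12.011 = 84.077
  H: 4 × 1.008 = 4.032
  N: 1 × 14.007 = 14.007
  O: 4 × 15.999 = 63.996
  S: 1 × 32.060 = 32.060
Sum: 1×79.904 + 7×12.011 + 4×1.008 + 1×14.007 + 4×15.999 + 1×32.060 = 278.076 → 278.08 g/mol.

278.08 g/mol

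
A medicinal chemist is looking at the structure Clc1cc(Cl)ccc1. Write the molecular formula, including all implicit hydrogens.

Walk through each heavy atom and fill implicit hydrogens from standard valence (C 4, N 3, O 2, S 2, halogen 1); for lowercase aromatic atoms, an aromatic c carries 1 H when it has two neighbours and 0 H with three, and aromatic n carries 0 H:
  atom 1: Cl (halogen, monovalent) → 0 H
  atom 2: aromatic c, 3 neighbours → 0 H
  atom 3: aromatic c, 2 neighbours → 1 H
  atom 4: aromatic c, 3 neighbours → 0 H
  atom 5: Cl (halogen, monovalent) → 0 H
  atom 6: aromatic c, 2 neighbours → 1 H
  atom 7: aromatic c, 2 neighbours → 1 H
  atom 8: aromatic c, 2 neighbours → 1 H
Totals → C:6, H:4, Cl:2.
In Hill order: C6H4Cl2.

C6H4Cl2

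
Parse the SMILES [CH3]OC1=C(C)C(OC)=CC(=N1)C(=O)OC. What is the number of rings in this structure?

In SMILES, each pair of matching ring-closure digits denotes one ring-closing bond; the number of such bonds equals the number of independent rings.
Ring-closure bonds here: 1.

1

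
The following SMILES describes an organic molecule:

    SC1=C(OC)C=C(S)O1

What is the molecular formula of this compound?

Walk through each heavy atom and fill implicit hydrogens from standard valence (C 4, N 3, O 2, S 2, halogen 1):
  atom 1: S, bond orders sum to 1 (valence 2) → 1 H
  atom 2: C, bond orders sum to 4 (valence 4) → 0 H
  atom 3: C, bond orders sum to 4 (valence 4) → 0 H
  atom 4: O, bond orders sum to 2 (valence 2) → 0 H
  atom 5: C, bond orders sum to 1 (valence 4) → 3 H
  atom 6: C, bond orders sum to 3 (valence 4) → 1 H
  atom 7: C, bond orders sum to 4 (valence 4) → 0 H
  atom 8: S, bond orders sum to 1 (valence 2) → 1 H
  atom 9: O, bond orders sum to 2 (valence 2) → 0 H
Totals → C:5, H:6, O:2, S:2.

C5H6O2S2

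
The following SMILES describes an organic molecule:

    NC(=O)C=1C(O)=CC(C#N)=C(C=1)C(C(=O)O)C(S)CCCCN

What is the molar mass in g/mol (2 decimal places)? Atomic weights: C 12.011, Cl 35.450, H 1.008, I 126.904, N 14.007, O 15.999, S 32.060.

337.39 g/mol

First, the molecular formula is C15H19N3O4S (counting implicit H from valence).
  C: 15 × 12.011 = 180.165
  H: 19 × 1.008 = 19.152
  N: 3 × 14.007 = 42.021
  O: 4 × 15.999 = 63.996
  S: 1 × 32.060 = 32.060
Sum: 15×12.011 + 19×1.008 + 3×14.007 + 4×15.999 + 1×32.060 = 337.394 → 337.39 g/mol.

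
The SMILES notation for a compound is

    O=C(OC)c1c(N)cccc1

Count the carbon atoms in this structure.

8

Count every carbon token in the SMILES (each C, including those in ring-closure positions and inside branches).
Carbon count: 8.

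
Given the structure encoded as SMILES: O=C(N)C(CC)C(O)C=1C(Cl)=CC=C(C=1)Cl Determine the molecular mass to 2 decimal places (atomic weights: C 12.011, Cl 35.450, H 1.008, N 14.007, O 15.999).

First, the molecular formula is C11H13Cl2NO2 (counting implicit H from valence).
  C: 11 × 12.011 = 132.121
  Cl: 2 × 35.450 = 70.900
  H: 13 × 1.008 = 13.104
  N: 1 × 14.007 = 14.007
  O: 2 × 15.999 = 31.998
Sum: 11×12.011 + 2×35.450 + 13×1.008 + 1×14.007 + 2×15.999 = 262.130 → 262.13 g/mol.

262.13 g/mol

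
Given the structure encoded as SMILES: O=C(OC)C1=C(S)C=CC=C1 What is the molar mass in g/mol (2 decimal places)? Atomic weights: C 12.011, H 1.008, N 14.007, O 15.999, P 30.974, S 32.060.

168.21 g/mol

First, the molecular formula is C8H8O2S (counting implicit H from valence).
  C: 8 × 12.011 = 96.088
  H: 8 × 1.008 = 8.064
  O: 2 × 15.999 = 31.998
  S: 1 × 32.060 = 32.060
Sum: 8×12.011 + 8×1.008 + 2×15.999 + 1×32.060 = 168.210 → 168.21 g/mol.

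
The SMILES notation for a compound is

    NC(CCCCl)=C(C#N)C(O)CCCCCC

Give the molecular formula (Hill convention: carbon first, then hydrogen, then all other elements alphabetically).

C13H23ClN2O

Walk through each heavy atom and fill implicit hydrogens from standard valence (C 4, N 3, O 2, S 2, halogen 1):
  atom 1: N, bond orders sum to 1 (valence 3) → 2 H
  atom 2: C, bond orders sum to 4 (valence 4) → 0 H
  atom 3: C, bond orders sum to 2 (valence 4) → 2 H
  atom 4: C, bond orders sum to 2 (valence 4) → 2 H
  atom 5: C, bond orders sum to 2 (valence 4) → 2 H
  atom 6: Cl (halogen, monovalent) → 0 H
  atom 7: C, bond orders sum to 4 (valence 4) → 0 H
  atom 8: C, bond orders sum to 4 (valence 4) → 0 H
  atom 9: N, bond orders sum to 3 (valence 3) → 0 H
  atom 10: C, bond orders sum to 3 (valence 4) → 1 H
  atom 11: O, bond orders sum to 1 (valence 2) → 1 H
  atom 12: C, bond orders sum to 2 (valence 4) → 2 H
  atom 13: C, bond orders sum to 2 (valence 4) → 2 H
  atom 14: C, bond orders sum to 2 (valence 4) → 2 H
  atom 15: C, bond orders sum to 2 (valence 4) → 2 H
  atom 16: C, bond orders sum to 2 (valence 4) → 2 H
  atom 17: C, bond orders sum to 1 (valence 4) → 3 H
Totals → C:13, H:23, Cl:1, N:2, O:1.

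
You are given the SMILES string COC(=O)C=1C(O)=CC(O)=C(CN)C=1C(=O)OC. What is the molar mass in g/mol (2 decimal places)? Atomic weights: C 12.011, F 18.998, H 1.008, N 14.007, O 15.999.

First, the molecular formula is C11H13NO6 (counting implicit H from valence).
  C: 11 × 12.011 = 132.121
  H: 13 × 1.008 = 13.104
  N: 1 × 14.007 = 14.007
  O: 6 × 15.999 = 95.994
Sum: 11×12.011 + 13×1.008 + 1×14.007 + 6×15.999 = 255.226 → 255.23 g/mol.

255.23 g/mol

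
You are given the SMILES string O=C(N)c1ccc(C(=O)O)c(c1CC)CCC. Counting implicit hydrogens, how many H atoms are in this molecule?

Walk through each heavy atom and fill implicit hydrogens from standard valence (C 4, N 3, O 2, S 2, halogen 1); for lowercase aromatic atoms, an aromatic c carries 1 H when it has two neighbours and 0 H with three, and aromatic n carries 0 H:
  atom 1: O, bond orders sum to 2 (valence 2) → 0 H
  atom 2: C, bond orders sum to 4 (valence 4) → 0 H
  atom 3: N, bond orders sum to 1 (valence 3) → 2 H
  atom 4: aromatic c, 3 neighbours → 0 H
  atom 5: aromatic c, 2 neighbours → 1 H
  atom 6: aromatic c, 2 neighbours → 1 H
  atom 7: aromatic c, 3 neighbours → 0 H
  atom 8: C, bond orders sum to 4 (valence 4) → 0 H
  atom 9: O, bond orders sum to 2 (valence 2) → 0 H
  atom 10: O, bond orders sum to 1 (valence 2) → 1 H
  atom 11: aromatic c, 3 neighbours → 0 H
  atom 12: aromatic c, 3 neighbours → 0 H
  atom 13: C, bond orders sum to 2 (valence 4) → 2 H
  atom 14: C, bond orders sum to 1 (valence 4) → 3 H
  atom 15: C, bond orders sum to 2 (valence 4) → 2 H
  atom 16: C, bond orders sum to 2 (valence 4) → 2 H
  atom 17: C, bond orders sum to 1 (valence 4) → 3 H
Total hydrogens: 17.

17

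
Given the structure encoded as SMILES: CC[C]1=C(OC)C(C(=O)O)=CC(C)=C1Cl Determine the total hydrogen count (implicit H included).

13

Walk through each heavy atom and fill implicit hydrogens from standard valence (C 4, N 3, O 2, S 2, halogen 1):
  atom 1: C, bond orders sum to 1 (valence 4) → 3 H
  atom 2: C, bond orders sum to 2 (valence 4) → 2 H
  atom 3: C with explicit H count 0
  atom 4: C, bond orders sum to 4 (valence 4) → 0 H
  atom 5: O, bond orders sum to 2 (valence 2) → 0 H
  atom 6: C, bond orders sum to 1 (valence 4) → 3 H
  atom 7: C, bond orders sum to 4 (valence 4) → 0 H
  atom 8: C, bond orders sum to 4 (valence 4) → 0 H
  atom 9: O, bond orders sum to 2 (valence 2) → 0 H
  atom 10: O, bond orders sum to 1 (valence 2) → 1 H
  atom 11: C, bond orders sum to 3 (valence 4) → 1 H
  atom 12: C, bond orders sum to 4 (valence 4) → 0 H
  atom 13: C, bond orders sum to 1 (valence 4) → 3 H
  atom 14: C, bond orders sum to 4 (valence 4) → 0 H
  atom 15: Cl (halogen, monovalent) → 0 H
Total hydrogens: 13.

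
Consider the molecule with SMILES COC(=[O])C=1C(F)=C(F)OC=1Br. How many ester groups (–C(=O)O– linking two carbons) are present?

The ester motif appears at heavy-atom position 3 in the SMILES.
Ester count: 1.

1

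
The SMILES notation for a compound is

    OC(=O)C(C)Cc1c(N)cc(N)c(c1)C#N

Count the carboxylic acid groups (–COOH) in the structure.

The carboxylic acid motif appears at heavy-atom position 2 in the SMILES.
Other groups present: 1 nitrile, 2 primary amine.
Carboxylic acid count: 1.

1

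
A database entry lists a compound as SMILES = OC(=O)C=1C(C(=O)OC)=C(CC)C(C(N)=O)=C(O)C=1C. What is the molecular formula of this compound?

C13H15NO6

Walk through each heavy atom and fill implicit hydrogens from standard valence (C 4, N 3, O 2, S 2, halogen 1):
  atom 1: O, bond orders sum to 1 (valence 2) → 1 H
  atom 2: C, bond orders sum to 4 (valence 4) → 0 H
  atom 3: O, bond orders sum to 2 (valence 2) → 0 H
  atom 4: C, bond orders sum to 4 (valence 4) → 0 H
  atom 5: C, bond orders sum to 4 (valence 4) → 0 H
  atom 6: C, bond orders sum to 4 (valence 4) → 0 H
  atom 7: O, bond orders sum to 2 (valence 2) → 0 H
  atom 8: O, bond orders sum to 2 (valence 2) → 0 H
  atom 9: C, bond orders sum to 1 (valence 4) → 3 H
  atom 10: C, bond orders sum to 4 (valence 4) → 0 H
  atom 11: C, bond orders sum to 2 (valence 4) → 2 H
  atom 12: C, bond orders sum to 1 (valence 4) → 3 H
  atom 13: C, bond orders sum to 4 (valence 4) → 0 H
  atom 14: C, bond orders sum to 4 (valence 4) → 0 H
  atom 15: N, bond orders sum to 1 (valence 3) → 2 H
  atom 16: O, bond orders sum to 2 (valence 2) → 0 H
  atom 17: C, bond orders sum to 4 (valence 4) → 0 H
  atom 18: O, bond orders sum to 1 (valence 2) → 1 H
  atom 19: C, bond orders sum to 4 (valence 4) → 0 H
  atom 20: C, bond orders sum to 1 (valence 4) → 3 H
Totals → C:13, H:15, N:1, O:6.
In Hill order: C13H15NO6.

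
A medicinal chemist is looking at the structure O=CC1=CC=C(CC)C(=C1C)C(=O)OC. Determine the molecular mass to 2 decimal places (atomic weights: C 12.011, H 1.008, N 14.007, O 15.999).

First, the molecular formula is C12H14O3 (counting implicit H from valence).
  C: 12 × 12.011 = 144.132
  H: 14 × 1.008 = 14.112
  O: 3 × 15.999 = 47.997
Sum: 12×12.011 + 14×1.008 + 3×15.999 = 206.241 → 206.24 g/mol.

206.24 g/mol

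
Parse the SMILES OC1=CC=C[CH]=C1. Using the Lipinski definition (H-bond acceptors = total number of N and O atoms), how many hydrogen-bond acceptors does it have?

N atoms: 0; O atoms: 1.
Lipinski HBA = 0 + 1 = 1.

1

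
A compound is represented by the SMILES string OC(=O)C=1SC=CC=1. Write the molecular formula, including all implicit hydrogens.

Walk through each heavy atom and fill implicit hydrogens from standard valence (C 4, N 3, O 2, S 2, halogen 1):
  atom 1: O, bond orders sum to 1 (valence 2) → 1 H
  atom 2: C, bond orders sum to 4 (valence 4) → 0 H
  atom 3: O, bond orders sum to 2 (valence 2) → 0 H
  atom 4: C, bond orders sum to 4 (valence 4) → 0 H
  atom 5: S, bond orders sum to 2 (valence 2) → 0 H
  atom 6: C, bond orders sum to 3 (valence 4) → 1 H
  atom 7: C, bond orders sum to 3 (valence 4) → 1 H
  atom 8: C, bond orders sum to 3 (valence 4) → 1 H
Totals → C:5, H:4, O:2, S:1.
In Hill order: C5H4O2S.

C5H4O2S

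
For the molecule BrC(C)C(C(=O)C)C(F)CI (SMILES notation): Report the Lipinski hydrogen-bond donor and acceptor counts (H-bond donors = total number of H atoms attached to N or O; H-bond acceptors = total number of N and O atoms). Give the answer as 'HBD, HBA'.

Donors: find every N or O and count the H atoms it carries.
  atom 6 (O): bond orders sum to 2 → 0 H
Lipinski HBD = 0.
Acceptors: N atoms = 0, O atoms = 1 → HBA = 1.

0, 1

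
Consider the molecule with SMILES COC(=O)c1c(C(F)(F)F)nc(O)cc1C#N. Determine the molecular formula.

Walk through each heavy atom and fill implicit hydrogens from standard valence (C 4, N 3, O 2, S 2, halogen 1); for lowercase aromatic atoms, an aromatic c carries 1 H when it has two neighbours and 0 H with three, and aromatic n carries 0 H:
  atom 1: C, bond orders sum to 1 (valence 4) → 3 H
  atom 2: O, bond orders sum to 2 (valence 2) → 0 H
  atom 3: C, bond orders sum to 4 (valence 4) → 0 H
  atom 4: O, bond orders sum to 2 (valence 2) → 0 H
  atom 5: aromatic c, 3 neighbours → 0 H
  atom 6: aromatic c, 3 neighbours → 0 H
  atom 7: C, bond orders sum to 4 (valence 4) → 0 H
  atom 8: F (halogen, monovalent) → 0 H
  atom 9: F (halogen, monovalent) → 0 H
  atom 10: F (halogen, monovalent) → 0 H
  atom 11: aromatic n, 2 neighbours → 0 H
  atom 12: aromatic c, 3 neighbours → 0 H
  atom 13: O, bond orders sum to 1 (valence 2) → 1 H
  atom 14: aromatic c, 2 neighbours → 1 H
  atom 15: aromatic c, 3 neighbours → 0 H
  atom 16: C, bond orders sum to 4 (valence 4) → 0 H
  atom 17: N, bond orders sum to 3 (valence 3) → 0 H
Totals → C:9, H:5, F:3, N:2, O:3.

C9H5F3N2O3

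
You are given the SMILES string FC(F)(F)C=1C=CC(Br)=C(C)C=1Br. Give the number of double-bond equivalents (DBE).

Molecular formula: C8H5Br2F3.
DoU = (2C + 2 + N − H − X) / 2, where X is the halogen count and O/S are ignored.
    = (2·8 + 2 + 0 − 5 − 5) / 2 = 8 / 2 = 4.

4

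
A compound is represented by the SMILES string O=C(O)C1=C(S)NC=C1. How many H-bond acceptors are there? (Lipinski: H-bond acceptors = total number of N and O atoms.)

3

N atoms: 1; O atoms: 2.
Lipinski HBA = 1 + 2 = 3.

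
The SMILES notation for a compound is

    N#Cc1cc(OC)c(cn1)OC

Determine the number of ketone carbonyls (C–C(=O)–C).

Scan the SMILES for the ketone motif — none present.
Groups that are present: 2 ether, 1 nitrile.

0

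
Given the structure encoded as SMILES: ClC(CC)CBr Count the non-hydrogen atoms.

Every atom symbol written in the SMILES (organic subset) is one heavy atom; implicit H are not written.
Heavy atoms by element → Br:1, C:4, Cl:1.
Total: 6.

6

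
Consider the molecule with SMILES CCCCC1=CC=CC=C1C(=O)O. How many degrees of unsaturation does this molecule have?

5

Degree of unsaturation = (number of rings) + (number of π bonds).
Ring closures in the SMILES: 1.
π bonds: 4 double bonds (each 1 DoU) → 4 DoU from unsaturation.
Total DoU = 1 + 4 = 5.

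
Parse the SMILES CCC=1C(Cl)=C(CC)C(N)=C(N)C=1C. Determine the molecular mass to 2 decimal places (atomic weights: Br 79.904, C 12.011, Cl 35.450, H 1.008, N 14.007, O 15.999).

212.72 g/mol

First, the molecular formula is C11H17ClN2 (counting implicit H from valence).
  C: 11 × 12.011 = 132.121
  Cl: 1 × 35.450 = 35.450
  H: 17 × 1.008 = 17.136
  N: 2 × 14.007 = 28.014
Sum: 11×12.011 + 1×35.450 + 17×1.008 + 2×14.007 = 212.721 → 212.72 g/mol.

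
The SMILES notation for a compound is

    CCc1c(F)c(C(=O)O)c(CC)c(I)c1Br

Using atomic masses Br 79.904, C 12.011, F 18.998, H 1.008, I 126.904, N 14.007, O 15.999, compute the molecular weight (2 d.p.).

First, the molecular formula is C11H11BrFIO2 (counting implicit H from valence).
  Br: 1 × 79.904 = 79.904
  C: 11 × 12.011 = 132.121
  F: 1 × 18.998 = 18.998
  H: 11 × 1.008 = 11.088
  I: 1 × 126.904 = 126.904
  O: 2 × 15.999 = 31.998
Sum: 1×79.904 + 11×12.011 + 1×18.998 + 11×1.008 + 1×126.904 + 2×15.999 = 401.013 → 401.01 g/mol.

401.01 g/mol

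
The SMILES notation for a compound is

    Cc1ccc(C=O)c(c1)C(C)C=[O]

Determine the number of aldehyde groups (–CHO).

The aldehyde motif appears at heavy-atom positions 6, 12 in the SMILES.
Aldehyde count: 2.

2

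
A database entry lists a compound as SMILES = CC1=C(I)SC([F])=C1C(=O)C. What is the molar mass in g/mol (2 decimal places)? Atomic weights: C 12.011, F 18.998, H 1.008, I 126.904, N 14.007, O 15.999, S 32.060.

First, the molecular formula is C7H6FIOS (counting implicit H from valence).
  C: 7 × 12.011 = 84.077
  F: 1 × 18.998 = 18.998
  H: 6 × 1.008 = 6.048
  I: 1 × 126.904 = 126.904
  O: 1 × 15.999 = 15.999
  S: 1 × 32.060 = 32.060
Sum: 7×12.011 + 1×18.998 + 6×1.008 + 1×126.904 + 1×15.999 + 1×32.060 = 284.086 → 284.09 g/mol.

284.09 g/mol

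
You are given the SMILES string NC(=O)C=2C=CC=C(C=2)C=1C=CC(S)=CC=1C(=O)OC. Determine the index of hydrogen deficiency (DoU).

Degree of unsaturation = (number of rings) + (number of π bonds).
Ring closures in the SMILES: 2.
π bonds: 8 double bonds (each 1 DoU) → 8 DoU from unsaturation.
Total DoU = 2 + 8 = 10.

10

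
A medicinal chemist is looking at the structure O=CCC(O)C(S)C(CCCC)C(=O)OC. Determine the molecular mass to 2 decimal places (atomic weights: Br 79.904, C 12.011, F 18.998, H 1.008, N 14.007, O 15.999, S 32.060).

First, the molecular formula is C11H20O4S (counting implicit H from valence).
  C: 11 × 12.011 = 132.121
  H: 20 × 1.008 = 20.160
  O: 4 × 15.999 = 63.996
  S: 1 × 32.060 = 32.060
Sum: 11×12.011 + 20×1.008 + 4×15.999 + 1×32.060 = 248.337 → 248.34 g/mol.

248.34 g/mol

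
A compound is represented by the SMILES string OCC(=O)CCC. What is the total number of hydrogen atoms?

10

Walk through each heavy atom and fill implicit hydrogens from standard valence (C 4, N 3, O 2, S 2, halogen 1):
  atom 1: O, bond orders sum to 1 (valence 2) → 1 H
  atom 2: C, bond orders sum to 2 (valence 4) → 2 H
  atom 3: C, bond orders sum to 4 (valence 4) → 0 H
  atom 4: O, bond orders sum to 2 (valence 2) → 0 H
  atom 5: C, bond orders sum to 2 (valence 4) → 2 H
  atom 6: C, bond orders sum to 2 (valence 4) → 2 H
  atom 7: C, bond orders sum to 1 (valence 4) → 3 H
Total hydrogens: 10.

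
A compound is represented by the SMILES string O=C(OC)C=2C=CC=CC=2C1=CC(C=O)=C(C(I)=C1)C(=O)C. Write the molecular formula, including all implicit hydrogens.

C17H13IO4

Walk through each heavy atom and fill implicit hydrogens from standard valence (C 4, N 3, O 2, S 2, halogen 1):
  atom 1: O, bond orders sum to 2 (valence 2) → 0 H
  atom 2: C, bond orders sum to 4 (valence 4) → 0 H
  atom 3: O, bond orders sum to 2 (valence 2) → 0 H
  atom 4: C, bond orders sum to 1 (valence 4) → 3 H
  atom 5: C, bond orders sum to 4 (valence 4) → 0 H
  atom 6: C, bond orders sum to 3 (valence 4) → 1 H
  atom 7: C, bond orders sum to 3 (valence 4) → 1 H
  atom 8: C, bond orders sum to 3 (valence 4) → 1 H
  atom 9: C, bond orders sum to 3 (valence 4) → 1 H
  atom 10: C, bond orders sum to 4 (valence 4) → 0 H
  atom 11: C, bond orders sum to 4 (valence 4) → 0 H
  atom 12: C, bond orders sum to 3 (valence 4) → 1 H
  atom 13: C, bond orders sum to 4 (valence 4) → 0 H
  atom 14: C, bond orders sum to 3 (valence 4) → 1 H
  atom 15: O, bond orders sum to 2 (valence 2) → 0 H
  atom 16: C, bond orders sum to 4 (valence 4) → 0 H
  atom 17: C, bond orders sum to 4 (valence 4) → 0 H
  atom 18: I (halogen, monovalent) → 0 H
  atom 19: C, bond orders sum to 3 (valence 4) → 1 H
  atom 20: C, bond orders sum to 4 (valence 4) → 0 H
  atom 21: O, bond orders sum to 2 (valence 2) → 0 H
  atom 22: C, bond orders sum to 1 (valence 4) → 3 H
Totals → C:17, H:13, I:1, O:4.
In Hill order: C17H13IO4.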